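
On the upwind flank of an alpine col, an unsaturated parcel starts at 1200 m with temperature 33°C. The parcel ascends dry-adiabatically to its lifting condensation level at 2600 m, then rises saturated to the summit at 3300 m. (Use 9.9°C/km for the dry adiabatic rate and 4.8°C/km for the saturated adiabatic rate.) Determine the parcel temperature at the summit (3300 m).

From 1200 m to 2600 m (dry): cools by 9.9 × 1.4 = 13.86°C, giving 19.14°C.
From 2600 m to 3300 m (saturated): cools by 4.8 × 0.7 = 3.36°C, giving 15.78°C.

15.78°C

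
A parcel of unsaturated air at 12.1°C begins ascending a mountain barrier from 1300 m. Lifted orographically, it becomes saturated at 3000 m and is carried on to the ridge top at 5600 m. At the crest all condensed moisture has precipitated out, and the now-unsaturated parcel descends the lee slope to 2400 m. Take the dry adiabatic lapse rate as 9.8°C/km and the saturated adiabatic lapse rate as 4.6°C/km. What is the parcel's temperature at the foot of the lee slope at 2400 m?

From 1300 m to 3000 m (dry): cools by 9.8 × 1.7 = 16.66°C, giving -4.56°C.
From 3000 m to 5600 m (saturated): cools by 4.6 × 2.6 = 11.96°C, giving -16.52°C.
From 5600 m to 2400 m (dry descent): warms by 9.8 × 3.2 = 31.36°C, giving 14.84°C.

14.84°C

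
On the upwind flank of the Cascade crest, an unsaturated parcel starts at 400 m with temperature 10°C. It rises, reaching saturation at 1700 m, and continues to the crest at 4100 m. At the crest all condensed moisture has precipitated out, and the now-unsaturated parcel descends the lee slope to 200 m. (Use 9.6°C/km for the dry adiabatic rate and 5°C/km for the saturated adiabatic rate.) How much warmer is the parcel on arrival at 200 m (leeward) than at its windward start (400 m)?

+12.96°C

400–1700 m, dry: Δz = 1.3 km ⇒ ΔT = -12.48°C; T = -2.48°C
1700–4100 m, saturated: Δz = 2.4 km ⇒ ΔT = -12°C; T = -14.48°C
4100–200 m, dry descent: Δz = 3.9 km ⇒ ΔT = +37.44°C; T = 22.96°C
Net change vs windward start: 22.96 − 10 = +12.96°C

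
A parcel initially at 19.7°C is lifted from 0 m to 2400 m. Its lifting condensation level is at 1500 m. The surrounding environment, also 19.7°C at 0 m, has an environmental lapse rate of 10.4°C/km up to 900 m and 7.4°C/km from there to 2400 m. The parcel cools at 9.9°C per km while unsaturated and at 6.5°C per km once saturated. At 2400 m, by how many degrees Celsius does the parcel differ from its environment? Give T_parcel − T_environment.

Parcel:
  From 0 m to 1500 m (dry): cools by 9.9 × 1.5 = 14.85°C, giving 4.85°C.
  From 1500 m to 2400 m (saturated): cools by 6.5 × 0.9 = 5.85°C, giving -1°C.
Environment:
  From 0 m to 900 m (environment, lower layer): cools by 10.4 × 0.9 = 9.36°C, giving 10.34°C.
  From 900 m to 2400 m (environment, upper layer): cools by 7.4 × 1.5 = 11.1°C, giving -0.76°C.
T_parcel − T_env = -1 − (-0.76) = -0.24°C

-0.24°C (parcel cooler than environment)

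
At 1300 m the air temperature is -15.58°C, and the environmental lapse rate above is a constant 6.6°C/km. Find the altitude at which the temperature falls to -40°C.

5000 m

Height above start = (-15.58 − (-40)) / 6.6 = 3.7 km
Altitude = 1300 m + 3700 m = 5000 m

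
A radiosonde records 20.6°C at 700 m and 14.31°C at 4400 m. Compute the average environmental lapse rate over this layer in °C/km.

1.7°C/km

Γ = −ΔT/Δz = (20.6 − 14.31) / (4400 − 700) m
  = 6.29°C / 3.7 km = 1.7°C/km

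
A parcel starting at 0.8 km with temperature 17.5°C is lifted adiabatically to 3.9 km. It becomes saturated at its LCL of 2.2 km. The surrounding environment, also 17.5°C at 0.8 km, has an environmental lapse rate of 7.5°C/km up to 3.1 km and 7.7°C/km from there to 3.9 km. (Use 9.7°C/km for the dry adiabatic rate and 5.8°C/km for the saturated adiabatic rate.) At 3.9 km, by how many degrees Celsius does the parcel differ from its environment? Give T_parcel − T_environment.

-0.03°C (parcel cooler than environment)

Parcel:
  800 → 2200 m (dry, 9.7°C/km): ΔT = -9.7 × 1.4 = -13.58°C → T = 3.92°C
  2200 → 3900 m (saturated, 5.8°C/km): ΔT = -5.8 × 1.7 = -9.86°C → T = -5.94°C
Environment:
  800 → 3100 m (environment, lower layer, 7.5°C/km): ΔT = -7.5 × 2.3 = -17.25°C → T = 0.25°C
  3100 → 3900 m (environment, upper layer, 7.7°C/km): ΔT = -7.7 × 0.8 = -6.16°C → T = -5.91°C
T_parcel − T_env = -5.94 − (-5.91) = -0.03°C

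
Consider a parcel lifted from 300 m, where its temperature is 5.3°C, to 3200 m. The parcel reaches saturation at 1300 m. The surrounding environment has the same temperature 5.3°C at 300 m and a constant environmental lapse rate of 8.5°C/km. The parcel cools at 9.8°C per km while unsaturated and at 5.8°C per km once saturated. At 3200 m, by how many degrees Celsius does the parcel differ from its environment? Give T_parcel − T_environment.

Parcel:
  300–1300 m, dry: Δz = 1 km ⇒ ΔT = -9.8°C; T = -4.5°C
  1300–3200 m, saturated: Δz = 1.9 km ⇒ ΔT = -11.02°C; T = -15.52°C
Environment:
  300–3200 m, environment: Δz = 2.9 km ⇒ ΔT = -24.65°C; T = -19.35°C
T_parcel − T_env = -15.52 − (-19.35) = +3.83°C

+3.83°C (parcel warmer than environment)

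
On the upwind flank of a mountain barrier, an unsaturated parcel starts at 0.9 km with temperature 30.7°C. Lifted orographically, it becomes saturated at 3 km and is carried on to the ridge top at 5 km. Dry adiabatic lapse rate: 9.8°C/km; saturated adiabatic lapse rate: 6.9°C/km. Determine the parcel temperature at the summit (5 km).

-3.68°C

Dry to 3000 m: -9.8 × 2.1 km = -20.58°C, so T = 10.12°C.
Saturated to 5000 m: -6.9 × 2 km = -13.8°C, so T = -3.68°C.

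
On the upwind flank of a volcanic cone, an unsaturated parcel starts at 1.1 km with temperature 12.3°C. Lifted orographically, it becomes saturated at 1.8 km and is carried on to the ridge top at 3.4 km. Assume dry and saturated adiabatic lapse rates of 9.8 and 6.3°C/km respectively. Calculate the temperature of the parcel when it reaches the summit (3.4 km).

From 1100 m to 1800 m (dry): cools by 9.8 × 0.7 = 6.86°C, giving 5.44°C.
From 1800 m to 3400 m (saturated): cools by 6.3 × 1.6 = 10.08°C, giving -4.64°C.

-4.64°C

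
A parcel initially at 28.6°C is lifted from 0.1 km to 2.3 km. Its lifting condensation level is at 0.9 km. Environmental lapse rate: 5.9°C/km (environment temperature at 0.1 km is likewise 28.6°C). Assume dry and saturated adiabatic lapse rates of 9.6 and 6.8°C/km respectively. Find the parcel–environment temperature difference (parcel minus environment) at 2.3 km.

-4.22°C (parcel cooler than environment)

Parcel:
  100 → 900 m (dry, 9.6°C/km): ΔT = -9.6 × 0.8 = -7.68°C → T = 20.92°C
  900 → 2300 m (saturated, 6.8°C/km): ΔT = -6.8 × 1.4 = -9.52°C → T = 11.4°C
Environment:
  100 → 2300 m (environment, 5.9°C/km): ΔT = -5.9 × 2.2 = -12.98°C → T = 15.62°C
T_parcel − T_env = 11.4 − 15.62 = -4.22°C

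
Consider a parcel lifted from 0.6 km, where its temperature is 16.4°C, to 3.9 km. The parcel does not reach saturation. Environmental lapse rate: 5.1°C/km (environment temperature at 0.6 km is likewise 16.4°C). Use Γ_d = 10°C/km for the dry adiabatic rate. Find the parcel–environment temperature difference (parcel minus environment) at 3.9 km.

Parcel:
  600 → 3900 m (dry, 10°C/km): ΔT = -10 × 3.3 = -33°C → T = -16.6°C
Environment:
  600 → 3900 m (environment, 5.1°C/km): ΔT = -5.1 × 3.3 = -16.83°C → T = -0.43°C
T_parcel − T_env = -16.6 − (-0.43) = -16.17°C

-16.17°C (parcel cooler than environment)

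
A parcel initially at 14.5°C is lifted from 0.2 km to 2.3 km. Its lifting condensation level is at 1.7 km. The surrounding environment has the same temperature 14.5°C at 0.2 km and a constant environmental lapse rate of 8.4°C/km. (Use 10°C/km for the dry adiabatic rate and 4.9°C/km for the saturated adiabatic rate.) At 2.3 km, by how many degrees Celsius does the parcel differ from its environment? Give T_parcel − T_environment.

-0.3°C (parcel cooler than environment)

Parcel:
  200 → 1700 m (dry, 10°C/km): ΔT = -10 × 1.5 = -15°C → T = -0.5°C
  1700 → 2300 m (saturated, 4.9°C/km): ΔT = -4.9 × 0.6 = -2.94°C → T = -3.44°C
Environment:
  200 → 2300 m (environment, 8.4°C/km): ΔT = -8.4 × 2.1 = -17.64°C → T = -3.14°C
T_parcel − T_env = -3.44 − (-3.14) = -0.3°C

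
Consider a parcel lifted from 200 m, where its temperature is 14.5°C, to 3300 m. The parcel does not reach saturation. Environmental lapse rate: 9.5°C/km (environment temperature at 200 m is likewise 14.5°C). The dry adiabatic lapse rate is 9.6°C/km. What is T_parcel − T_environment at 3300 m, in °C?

Parcel:
  From 200 m to 3300 m (dry): cools by 9.6 × 3.1 = 29.76°C, giving -15.26°C.
Environment:
  From 200 m to 3300 m (environment): cools by 9.5 × 3.1 = 29.45°C, giving -14.95°C.
T_parcel − T_env = -15.26 − (-14.95) = -0.31°C

-0.31°C (parcel cooler than environment)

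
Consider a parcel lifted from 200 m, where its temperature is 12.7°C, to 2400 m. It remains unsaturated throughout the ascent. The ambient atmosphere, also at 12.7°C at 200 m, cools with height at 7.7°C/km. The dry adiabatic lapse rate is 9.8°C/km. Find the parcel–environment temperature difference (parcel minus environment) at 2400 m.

Parcel:
  From 200 m to 2400 m (dry): cools by 9.8 × 2.2 = 21.56°C, giving -8.86°C.
Environment:
  From 200 m to 2400 m (environment): cools by 7.7 × 2.2 = 16.94°C, giving -4.24°C.
T_parcel − T_env = -8.86 − (-4.24) = -4.62°C

-4.62°C (parcel cooler than environment)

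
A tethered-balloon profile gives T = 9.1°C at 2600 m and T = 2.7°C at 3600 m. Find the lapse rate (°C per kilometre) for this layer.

6.4°C/km

Γ = −ΔT/Δz = (9.1 − 2.7) / (3600 − 2600) m
  = 6.4°C / 1 km = 6.4°C/km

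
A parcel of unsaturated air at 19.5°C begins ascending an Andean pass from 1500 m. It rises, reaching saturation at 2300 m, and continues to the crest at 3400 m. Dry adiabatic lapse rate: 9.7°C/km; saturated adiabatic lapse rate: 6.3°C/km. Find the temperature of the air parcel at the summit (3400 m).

4.81°C

1500–2300 m, dry: Δz = 0.8 km ⇒ ΔT = -7.76°C; T = 11.74°C
2300–3400 m, saturated: Δz = 1.1 km ⇒ ΔT = -6.93°C; T = 4.81°C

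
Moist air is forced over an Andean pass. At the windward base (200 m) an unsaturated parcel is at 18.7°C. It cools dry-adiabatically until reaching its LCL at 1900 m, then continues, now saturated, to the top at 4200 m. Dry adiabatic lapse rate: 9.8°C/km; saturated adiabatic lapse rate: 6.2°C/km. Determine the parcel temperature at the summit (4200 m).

Dry to 1900 m: -9.8 × 1.7 km = -16.66°C, so T = 2.04°C.
Saturated to 4200 m: -6.2 × 2.3 km = -14.26°C, so T = -12.22°C.

-12.22°C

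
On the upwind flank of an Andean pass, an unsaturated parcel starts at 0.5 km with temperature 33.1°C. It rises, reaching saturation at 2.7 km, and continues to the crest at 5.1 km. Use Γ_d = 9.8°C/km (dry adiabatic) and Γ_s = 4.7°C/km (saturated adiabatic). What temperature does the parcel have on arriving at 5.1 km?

0.26°C

Dry to 2700 m: -9.8 × 2.2 km = -21.56°C, so T = 11.54°C.
Saturated to 5100 m: -4.7 × 2.4 km = -11.28°C, so T = 0.26°C.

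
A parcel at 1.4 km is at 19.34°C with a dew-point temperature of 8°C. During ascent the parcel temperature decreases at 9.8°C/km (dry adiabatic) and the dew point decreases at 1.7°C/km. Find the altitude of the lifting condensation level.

2.8 km

T and T_d converge at 9.8 − 1.7 = 8.1°C per km
Height above start = (19.34 − 8) / 8.1 = 1.4 km
LCL altitude = 1400 m + 1400 m = 2800 m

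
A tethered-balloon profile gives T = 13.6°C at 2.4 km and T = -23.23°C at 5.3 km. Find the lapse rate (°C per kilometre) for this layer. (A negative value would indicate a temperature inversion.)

12.7°C/km

Γ = −ΔT/Δz = (13.6 − (-23.23)) / (5300 − 2400) m
  = 36.83°C / 2.9 km = 12.7°C/km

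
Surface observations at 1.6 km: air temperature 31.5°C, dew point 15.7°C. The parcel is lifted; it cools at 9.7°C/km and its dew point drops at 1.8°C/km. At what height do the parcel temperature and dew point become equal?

T and T_d converge at 9.7 − 1.8 = 7.9°C per km
Height above start = (31.5 − 15.7) / 7.9 = 2 km
LCL altitude = 1600 m + 2000 m = 3600 m

3.6 km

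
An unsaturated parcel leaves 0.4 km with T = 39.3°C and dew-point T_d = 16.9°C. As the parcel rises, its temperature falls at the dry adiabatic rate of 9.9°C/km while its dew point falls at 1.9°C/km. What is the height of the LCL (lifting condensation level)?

T and T_d converge at 9.9 − 1.9 = 8°C per km
Height above start = (39.3 − 16.9) / 8 = 2.8 km
LCL altitude = 400 m + 2800 m = 3200 m

3.2 km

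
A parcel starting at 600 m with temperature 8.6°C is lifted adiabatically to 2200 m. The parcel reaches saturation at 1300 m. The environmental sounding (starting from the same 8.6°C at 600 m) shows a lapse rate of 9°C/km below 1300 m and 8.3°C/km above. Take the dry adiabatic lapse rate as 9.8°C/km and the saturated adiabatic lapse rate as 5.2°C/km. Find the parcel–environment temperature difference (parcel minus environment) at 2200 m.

+2.23°C (parcel warmer than environment)

Parcel:
  From 600 m to 1300 m (dry): cools by 9.8 × 0.7 = 6.86°C, giving 1.74°C.
  From 1300 m to 2200 m (saturated): cools by 5.2 × 0.9 = 4.68°C, giving -2.94°C.
Environment:
  From 600 m to 1300 m (environment, lower layer): cools by 9 × 0.7 = 6.3°C, giving 2.3°C.
  From 1300 m to 2200 m (environment, upper layer): cools by 8.3 × 0.9 = 7.47°C, giving -5.17°C.
T_parcel − T_env = -2.94 − (-5.17) = +2.23°C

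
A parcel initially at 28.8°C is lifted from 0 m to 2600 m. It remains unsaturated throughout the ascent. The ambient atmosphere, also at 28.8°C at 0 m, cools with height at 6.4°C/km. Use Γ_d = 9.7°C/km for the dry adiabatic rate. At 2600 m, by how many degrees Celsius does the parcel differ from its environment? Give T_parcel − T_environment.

Parcel:
  Dry to 2600 m: -9.7 × 2.6 km = -25.22°C, so T = 3.58°C.
Environment:
  Environment to 2600 m: -6.4 × 2.6 km = -16.64°C, so T = 12.16°C.
T_parcel − T_env = 3.58 − 12.16 = -8.58°C

-8.58°C (parcel cooler than environment)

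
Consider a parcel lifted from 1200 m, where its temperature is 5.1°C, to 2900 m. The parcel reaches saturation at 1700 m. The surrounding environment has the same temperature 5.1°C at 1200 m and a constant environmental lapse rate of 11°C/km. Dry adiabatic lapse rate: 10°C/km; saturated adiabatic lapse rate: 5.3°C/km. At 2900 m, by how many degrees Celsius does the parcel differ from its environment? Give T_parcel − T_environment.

Parcel:
  1200 → 1700 m (dry, 10°C/km): ΔT = -10 × 0.5 = -5°C → T = 0.1°C
  1700 → 2900 m (saturated, 5.3°C/km): ΔT = -5.3 × 1.2 = -6.36°C → T = -6.26°C
Environment:
  1200 → 2900 m (environment, 11°C/km): ΔT = -11 × 1.7 = -18.7°C → T = -13.6°C
T_parcel − T_env = -6.26 − (-13.6) = +7.34°C

+7.34°C (parcel warmer than environment)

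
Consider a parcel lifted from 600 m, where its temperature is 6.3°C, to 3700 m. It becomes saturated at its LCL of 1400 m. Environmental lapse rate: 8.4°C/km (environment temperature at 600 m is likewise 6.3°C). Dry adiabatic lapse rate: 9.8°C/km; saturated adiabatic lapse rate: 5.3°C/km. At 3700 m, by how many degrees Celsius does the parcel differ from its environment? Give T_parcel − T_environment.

+6.01°C (parcel warmer than environment)

Parcel:
  600–1400 m, dry: Δz = 0.8 km ⇒ ΔT = -7.84°C; T = -1.54°C
  1400–3700 m, saturated: Δz = 2.3 km ⇒ ΔT = -12.19°C; T = -13.73°C
Environment:
  600–3700 m, environment: Δz = 3.1 km ⇒ ΔT = -26.04°C; T = -19.74°C
T_parcel − T_env = -13.73 − (-19.74) = +6.01°C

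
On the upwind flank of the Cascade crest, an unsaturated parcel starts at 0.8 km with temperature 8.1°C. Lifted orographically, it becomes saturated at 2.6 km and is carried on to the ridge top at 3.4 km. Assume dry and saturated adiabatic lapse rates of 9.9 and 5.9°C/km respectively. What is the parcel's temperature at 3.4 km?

800 → 2600 m (dry, 9.9°C/km): ΔT = -9.9 × 1.8 = -17.82°C → T = -9.72°C
2600 → 3400 m (saturated, 5.9°C/km): ΔT = -5.9 × 0.8 = -4.72°C → T = -14.44°C

-14.44°C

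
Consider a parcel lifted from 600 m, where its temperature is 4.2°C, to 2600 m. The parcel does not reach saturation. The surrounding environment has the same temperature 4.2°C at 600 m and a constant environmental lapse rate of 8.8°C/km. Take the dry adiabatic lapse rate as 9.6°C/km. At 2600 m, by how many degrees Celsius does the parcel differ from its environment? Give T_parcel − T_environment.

-1.6°C (parcel cooler than environment)

Parcel:
  600–2600 m, dry: Δz = 2 km ⇒ ΔT = -19.2°C; T = -15°C
Environment:
  600–2600 m, environment: Δz = 2 km ⇒ ΔT = -17.6°C; T = -13.4°C
T_parcel − T_env = -15 − (-13.4) = -1.6°C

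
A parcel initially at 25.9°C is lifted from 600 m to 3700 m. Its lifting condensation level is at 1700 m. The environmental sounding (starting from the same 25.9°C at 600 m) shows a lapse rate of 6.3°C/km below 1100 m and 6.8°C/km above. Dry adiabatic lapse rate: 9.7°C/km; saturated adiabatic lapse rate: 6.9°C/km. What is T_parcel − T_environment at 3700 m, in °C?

Parcel:
  Dry to 1700 m: -9.7 × 1.1 km = -10.67°C, so T = 15.23°C.
  Saturated to 3700 m: -6.9 × 2 km = -13.8°C, so T = 1.43°C.
Environment:
  Environment, lower layer to 1100 m: -6.3 × 0.5 km = -3.15°C, so T = 22.75°C.
  Environment, upper layer to 3700 m: -6.8 × 2.6 km = -17.68°C, so T = 5.07°C.
T_parcel − T_env = 1.43 − 5.07 = -3.64°C

-3.64°C (parcel cooler than environment)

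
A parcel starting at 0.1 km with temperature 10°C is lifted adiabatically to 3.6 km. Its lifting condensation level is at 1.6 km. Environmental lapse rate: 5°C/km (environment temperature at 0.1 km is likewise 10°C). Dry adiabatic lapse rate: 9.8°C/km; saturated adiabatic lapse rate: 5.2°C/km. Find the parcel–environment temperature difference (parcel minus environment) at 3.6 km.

-7.6°C (parcel cooler than environment)

Parcel:
  From 100 m to 1600 m (dry): cools by 9.8 × 1.5 = 14.7°C, giving -4.7°C.
  From 1600 m to 3600 m (saturated): cools by 5.2 × 2 = 10.4°C, giving -15.1°C.
Environment:
  From 100 m to 3600 m (environment): cools by 5 × 3.5 = 17.5°C, giving -7.5°C.
T_parcel − T_env = -15.1 − (-7.5) = -7.6°C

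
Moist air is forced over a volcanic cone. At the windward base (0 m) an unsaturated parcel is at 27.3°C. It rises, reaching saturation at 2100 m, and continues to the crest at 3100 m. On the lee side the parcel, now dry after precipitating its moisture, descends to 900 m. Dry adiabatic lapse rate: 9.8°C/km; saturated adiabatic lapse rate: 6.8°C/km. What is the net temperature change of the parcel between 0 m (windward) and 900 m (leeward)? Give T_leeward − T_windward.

-5.82°C

From 0 m to 2100 m (dry): cools by 9.8 × 2.1 = 20.58°C, giving 6.72°C.
From 2100 m to 3100 m (saturated): cools by 6.8 × 1 = 6.8°C, giving -0.08°C.
From 3100 m to 900 m (dry descent): warms by 9.8 × 2.2 = 21.56°C, giving 21.48°C.
Net change vs windward start: 21.48 − 27.3 = -5.82°C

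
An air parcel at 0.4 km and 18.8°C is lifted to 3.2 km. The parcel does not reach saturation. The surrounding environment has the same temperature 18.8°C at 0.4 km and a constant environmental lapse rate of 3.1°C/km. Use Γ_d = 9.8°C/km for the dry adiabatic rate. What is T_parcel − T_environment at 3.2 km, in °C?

-18.76°C (parcel cooler than environment)

Parcel:
  Dry to 3200 m: -9.8 × 2.8 km = -27.44°C, so T = -8.64°C.
Environment:
  Environment to 3200 m: -3.1 × 2.8 km = -8.68°C, so T = 10.12°C.
T_parcel − T_env = -8.64 − 10.12 = -18.76°C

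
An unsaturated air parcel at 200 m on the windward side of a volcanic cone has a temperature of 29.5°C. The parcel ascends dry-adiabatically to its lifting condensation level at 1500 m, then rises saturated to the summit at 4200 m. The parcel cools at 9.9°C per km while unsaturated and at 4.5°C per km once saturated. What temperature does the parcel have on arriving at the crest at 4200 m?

4.48°C

200–1500 m, dry: Δz = 1.3 km ⇒ ΔT = -12.87°C; T = 16.63°C
1500–4200 m, saturated: Δz = 2.7 km ⇒ ΔT = -12.15°C; T = 4.48°C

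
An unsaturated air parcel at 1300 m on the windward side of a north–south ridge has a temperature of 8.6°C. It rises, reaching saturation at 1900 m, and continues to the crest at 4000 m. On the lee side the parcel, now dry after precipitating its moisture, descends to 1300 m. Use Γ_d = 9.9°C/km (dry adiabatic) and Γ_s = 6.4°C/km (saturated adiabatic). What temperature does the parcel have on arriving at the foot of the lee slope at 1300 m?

Dry to 1900 m: -9.9 × 0.6 km = -5.94°C, so T = 2.66°C.
Saturated to 4000 m: -6.4 × 2.1 km = -13.44°C, so T = -10.78°C.
Dry descent to 1300 m: +9.9 × 2.7 km = +26.73°C, so T = 15.95°C.

15.95°C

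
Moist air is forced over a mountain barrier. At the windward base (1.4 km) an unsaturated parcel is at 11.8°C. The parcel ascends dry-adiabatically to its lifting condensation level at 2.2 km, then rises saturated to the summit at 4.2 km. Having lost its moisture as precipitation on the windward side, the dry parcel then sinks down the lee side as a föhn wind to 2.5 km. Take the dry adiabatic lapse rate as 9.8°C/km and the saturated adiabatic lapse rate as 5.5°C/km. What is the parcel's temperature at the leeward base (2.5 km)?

9.62°C

From 1400 m to 2200 m (dry): cools by 9.8 × 0.8 = 7.84°C, giving 3.96°C.
From 2200 m to 4200 m (saturated): cools by 5.5 × 2 = 11°C, giving -7.04°C.
From 4200 m to 2500 m (dry descent): warms by 9.8 × 1.7 = 16.66°C, giving 9.62°C.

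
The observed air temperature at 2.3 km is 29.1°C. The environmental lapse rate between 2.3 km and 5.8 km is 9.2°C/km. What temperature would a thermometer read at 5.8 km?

-3.1°C

From 2300 m to 5800 m (environmental): cools by 9.2 × 3.5 = 32.2°C, giving -3.1°C.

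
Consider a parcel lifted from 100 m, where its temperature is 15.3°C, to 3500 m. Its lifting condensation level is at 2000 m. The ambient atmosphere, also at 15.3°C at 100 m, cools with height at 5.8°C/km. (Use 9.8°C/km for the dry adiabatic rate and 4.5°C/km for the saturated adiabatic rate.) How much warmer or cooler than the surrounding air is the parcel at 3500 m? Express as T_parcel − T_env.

-5.65°C (parcel cooler than environment)

Parcel:
  100 → 2000 m (dry, 9.8°C/km): ΔT = -9.8 × 1.9 = -18.62°C → T = -3.32°C
  2000 → 3500 m (saturated, 4.5°C/km): ΔT = -4.5 × 1.5 = -6.75°C → T = -10.07°C
Environment:
  100 → 3500 m (environment, 5.8°C/km): ΔT = -5.8 × 3.4 = -19.72°C → T = -4.42°C
T_parcel − T_env = -10.07 − (-4.42) = -5.65°C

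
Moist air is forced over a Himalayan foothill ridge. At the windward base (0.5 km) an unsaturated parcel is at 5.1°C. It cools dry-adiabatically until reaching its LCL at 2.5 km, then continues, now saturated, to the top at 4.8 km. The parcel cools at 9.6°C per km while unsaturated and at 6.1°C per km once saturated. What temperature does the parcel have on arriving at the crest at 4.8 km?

500–2500 m, dry: Δz = 2 km ⇒ ΔT = -19.2°C; T = -14.1°C
2500–4800 m, saturated: Δz = 2.3 km ⇒ ΔT = -14.03°C; T = -28.13°C

-28.13°C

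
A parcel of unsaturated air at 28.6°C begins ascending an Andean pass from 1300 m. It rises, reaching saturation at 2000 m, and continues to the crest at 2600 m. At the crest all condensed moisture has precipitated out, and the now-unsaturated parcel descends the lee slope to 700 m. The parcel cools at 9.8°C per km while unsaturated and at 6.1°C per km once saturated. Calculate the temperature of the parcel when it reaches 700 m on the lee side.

From 1300 m to 2000 m (dry): cools by 9.8 × 0.7 = 6.86°C, giving 21.74°C.
From 2000 m to 2600 m (saturated): cools by 6.1 × 0.6 = 3.66°C, giving 18.08°C.
From 2600 m to 700 m (dry descent): warms by 9.8 × 1.9 = 18.62°C, giving 36.7°C.

36.7°C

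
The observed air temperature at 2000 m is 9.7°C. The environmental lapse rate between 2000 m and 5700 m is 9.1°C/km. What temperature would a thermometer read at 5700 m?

-23.97°C

From 2000 m to 5700 m (environmental): cools by 9.1 × 3.7 = 33.67°C, giving -23.97°C.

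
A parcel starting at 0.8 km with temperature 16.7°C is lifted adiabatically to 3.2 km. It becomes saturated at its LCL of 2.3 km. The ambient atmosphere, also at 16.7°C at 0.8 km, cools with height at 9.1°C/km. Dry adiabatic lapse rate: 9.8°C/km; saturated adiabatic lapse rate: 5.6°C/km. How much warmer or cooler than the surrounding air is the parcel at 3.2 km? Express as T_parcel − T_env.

+2.1°C (parcel warmer than environment)

Parcel:
  800 → 2300 m (dry, 9.8°C/km): ΔT = -9.8 × 1.5 = -14.7°C → T = 2°C
  2300 → 3200 m (saturated, 5.6°C/km): ΔT = -5.6 × 0.9 = -5.04°C → T = -3.04°C
Environment:
  800 → 3200 m (environment, 9.1°C/km): ΔT = -9.1 × 2.4 = -21.84°C → T = -5.14°C
T_parcel − T_env = -3.04 − (-5.14) = +2.1°C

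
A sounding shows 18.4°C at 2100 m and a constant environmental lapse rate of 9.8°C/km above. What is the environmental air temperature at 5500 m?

-14.92°C

2100–5500 m, environmental: Δz = 3.4 km ⇒ ΔT = -33.32°C; T = -14.92°C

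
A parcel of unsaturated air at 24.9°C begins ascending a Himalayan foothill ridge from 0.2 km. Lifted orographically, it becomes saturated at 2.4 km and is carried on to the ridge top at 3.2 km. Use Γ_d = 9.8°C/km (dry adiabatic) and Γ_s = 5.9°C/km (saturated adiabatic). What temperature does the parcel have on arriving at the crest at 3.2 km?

200 → 2400 m (dry, 9.8°C/km): ΔT = -9.8 × 2.2 = -21.56°C → T = 3.34°C
2400 → 3200 m (saturated, 5.9°C/km): ΔT = -5.9 × 0.8 = -4.72°C → T = -1.38°C

-1.38°C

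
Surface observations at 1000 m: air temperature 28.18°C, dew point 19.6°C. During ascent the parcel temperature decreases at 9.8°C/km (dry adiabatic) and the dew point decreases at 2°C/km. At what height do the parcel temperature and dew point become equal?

T and T_d converge at 9.8 − 2 = 7.8°C per km
Height above start = (28.18 − 19.6) / 7.8 = 1.1 km
LCL altitude = 1000 m + 1100 m = 2100 m

2100 m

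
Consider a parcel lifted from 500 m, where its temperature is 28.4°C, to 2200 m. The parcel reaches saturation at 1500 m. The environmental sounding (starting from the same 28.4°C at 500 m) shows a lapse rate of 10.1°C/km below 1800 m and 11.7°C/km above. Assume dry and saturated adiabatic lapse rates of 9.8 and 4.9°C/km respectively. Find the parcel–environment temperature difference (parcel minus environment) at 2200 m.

+4.58°C (parcel warmer than environment)

Parcel:
  500–1500 m, dry: Δz = 1 km ⇒ ΔT = -9.8°C; T = 18.6°C
  1500–2200 m, saturated: Δz = 0.7 km ⇒ ΔT = -3.43°C; T = 15.17°C
Environment:
  500–1800 m, environment, lower layer: Δz = 1.3 km ⇒ ΔT = -13.13°C; T = 15.27°C
  1800–2200 m, environment, upper layer: Δz = 0.4 km ⇒ ΔT = -4.68°C; T = 10.59°C
T_parcel − T_env = 15.17 − 10.59 = +4.58°C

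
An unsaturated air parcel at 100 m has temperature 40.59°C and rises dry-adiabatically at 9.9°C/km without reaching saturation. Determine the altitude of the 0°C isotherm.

4200 m

Height above start = (40.59 − 0) / 9.9 = 4.1 km
Altitude = 100 m + 4100 m = 4200 m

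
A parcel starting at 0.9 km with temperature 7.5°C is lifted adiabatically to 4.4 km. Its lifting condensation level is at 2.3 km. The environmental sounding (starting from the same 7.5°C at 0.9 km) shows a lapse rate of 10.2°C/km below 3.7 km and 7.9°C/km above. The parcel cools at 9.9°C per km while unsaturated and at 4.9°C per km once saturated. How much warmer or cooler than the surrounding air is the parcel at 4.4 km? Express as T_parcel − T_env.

Parcel:
  900–2300 m, dry: Δz = 1.4 km ⇒ ΔT = -13.86°C; T = -6.36°C
  2300–4400 m, saturated: Δz = 2.1 km ⇒ ΔT = -10.29°C; T = -16.65°C
Environment:
  900–3700 m, environment, lower layer: Δz = 2.8 km ⇒ ΔT = -28.56°C; T = -21.06°C
  3700–4400 m, environment, upper layer: Δz = 0.7 km ⇒ ΔT = -5.53°C; T = -26.59°C
T_parcel − T_env = -16.65 − (-26.59) = +9.94°C

+9.94°C (parcel warmer than environment)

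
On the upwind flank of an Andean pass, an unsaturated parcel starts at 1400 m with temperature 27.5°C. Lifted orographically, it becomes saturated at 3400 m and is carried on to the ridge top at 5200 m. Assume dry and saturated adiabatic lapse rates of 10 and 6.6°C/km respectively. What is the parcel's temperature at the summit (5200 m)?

1400 → 3400 m (dry, 10°C/km): ΔT = -10 × 2 = -20°C → T = 7.5°C
3400 → 5200 m (saturated, 6.6°C/km): ΔT = -6.6 × 1.8 = -11.88°C → T = -4.38°C

-4.38°C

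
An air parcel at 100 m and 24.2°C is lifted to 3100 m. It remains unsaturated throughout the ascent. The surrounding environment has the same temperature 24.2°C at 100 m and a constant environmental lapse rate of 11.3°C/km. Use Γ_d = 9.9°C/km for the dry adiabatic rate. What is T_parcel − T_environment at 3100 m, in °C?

+4.2°C (parcel warmer than environment)

Parcel:
  Dry to 3100 m: -9.9 × 3 km = -29.7°C, so T = -5.5°C.
Environment:
  Environment to 3100 m: -11.3 × 3 km = -33.9°C, so T = -9.7°C.
T_parcel − T_env = -5.5 − (-9.7) = +4.2°C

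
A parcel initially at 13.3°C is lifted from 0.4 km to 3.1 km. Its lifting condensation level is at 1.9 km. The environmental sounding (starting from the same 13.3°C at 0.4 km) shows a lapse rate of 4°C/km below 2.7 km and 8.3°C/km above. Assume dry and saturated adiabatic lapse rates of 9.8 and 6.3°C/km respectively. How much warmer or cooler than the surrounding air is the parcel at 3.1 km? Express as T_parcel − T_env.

Parcel:
  From 400 m to 1900 m (dry): cools by 9.8 × 1.5 = 14.7°C, giving -1.4°C.
  From 1900 m to 3100 m (saturated): cools by 6.3 × 1.2 = 7.56°C, giving -8.96°C.
Environment:
  From 400 m to 2700 m (environment, lower layer): cools by 4 × 2.3 = 9.2°C, giving 4.1°C.
  From 2700 m to 3100 m (environment, upper layer): cools by 8.3 × 0.4 = 3.32°C, giving 0.78°C.
T_parcel − T_env = -8.96 − 0.78 = -9.74°C

-9.74°C (parcel cooler than environment)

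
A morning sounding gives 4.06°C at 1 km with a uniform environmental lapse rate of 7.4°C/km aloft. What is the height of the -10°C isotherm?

2.9 km

Height above start = (4.06 − (-10)) / 7.4 = 1.9 km
Altitude = 1000 m + 1900 m = 2900 m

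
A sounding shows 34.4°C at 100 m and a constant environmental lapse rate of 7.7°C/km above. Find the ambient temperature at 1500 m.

23.62°C

100–1500 m, environmental: Δz = 1.4 km ⇒ ΔT = -10.78°C; T = 23.62°C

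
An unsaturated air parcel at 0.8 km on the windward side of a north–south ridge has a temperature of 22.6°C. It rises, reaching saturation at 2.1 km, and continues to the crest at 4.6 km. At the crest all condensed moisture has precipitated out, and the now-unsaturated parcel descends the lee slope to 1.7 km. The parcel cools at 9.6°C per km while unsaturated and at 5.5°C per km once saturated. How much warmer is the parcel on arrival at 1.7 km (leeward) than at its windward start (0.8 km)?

+1.61°C

Dry to 2100 m: -9.6 × 1.3 km = -12.48°C, so T = 10.12°C.
Saturated to 4600 m: -5.5 × 2.5 km = -13.75°C, so T = -3.63°C.
Dry descent to 1700 m: +9.6 × 2.9 km = +27.84°C, so T = 24.21°C.
Net change vs windward start: 24.21 − 22.6 = +1.61°C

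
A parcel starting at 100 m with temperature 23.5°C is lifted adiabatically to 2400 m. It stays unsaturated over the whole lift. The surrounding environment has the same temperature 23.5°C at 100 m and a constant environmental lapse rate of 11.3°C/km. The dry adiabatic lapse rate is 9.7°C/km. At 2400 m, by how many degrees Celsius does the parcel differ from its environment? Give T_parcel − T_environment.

+3.68°C (parcel warmer than environment)

Parcel:
  100 → 2400 m (dry, 9.7°C/km): ΔT = -9.7 × 2.3 = -22.31°C → T = 1.19°C
Environment:
  100 → 2400 m (environment, 11.3°C/km): ΔT = -11.3 × 2.3 = -25.99°C → T = -2.49°C
T_parcel − T_env = 1.19 − (-2.49) = +3.68°C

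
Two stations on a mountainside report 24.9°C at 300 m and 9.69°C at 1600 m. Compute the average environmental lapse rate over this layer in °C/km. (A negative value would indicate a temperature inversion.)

Γ = −ΔT/Δz = (24.9 − 9.69) / (1600 − 300) m
  = 15.21°C / 1.3 km = 11.7°C/km

11.7°C/km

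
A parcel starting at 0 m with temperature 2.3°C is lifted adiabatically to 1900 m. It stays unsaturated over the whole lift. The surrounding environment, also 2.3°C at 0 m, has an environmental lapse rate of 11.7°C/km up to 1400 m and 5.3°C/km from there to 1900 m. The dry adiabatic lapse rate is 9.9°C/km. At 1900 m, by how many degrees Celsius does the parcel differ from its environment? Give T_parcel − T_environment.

+0.22°C (parcel warmer than environment)

Parcel:
  From 0 m to 1900 m (dry): cools by 9.9 × 1.9 = 18.81°C, giving -16.51°C.
Environment:
  From 0 m to 1400 m (environment, lower layer): cools by 11.7 × 1.4 = 16.38°C, giving -14.08°C.
  From 1400 m to 1900 m (environment, upper layer): cools by 5.3 × 0.5 = 2.65°C, giving -16.73°C.
T_parcel − T_env = -16.51 − (-16.73) = +0.22°C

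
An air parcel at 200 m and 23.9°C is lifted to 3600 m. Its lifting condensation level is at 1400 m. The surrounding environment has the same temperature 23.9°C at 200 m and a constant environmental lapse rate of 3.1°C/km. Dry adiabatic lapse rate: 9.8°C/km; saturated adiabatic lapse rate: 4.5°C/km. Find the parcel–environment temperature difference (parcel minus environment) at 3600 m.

-11.12°C (parcel cooler than environment)

Parcel:
  Dry to 1400 m: -9.8 × 1.2 km = -11.76°C, so T = 12.14°C.
  Saturated to 3600 m: -4.5 × 2.2 km = -9.9°C, so T = 2.24°C.
Environment:
  Environment to 3600 m: -3.1 × 3.4 km = -10.54°C, so T = 13.36°C.
T_parcel − T_env = 2.24 − 13.36 = -11.12°C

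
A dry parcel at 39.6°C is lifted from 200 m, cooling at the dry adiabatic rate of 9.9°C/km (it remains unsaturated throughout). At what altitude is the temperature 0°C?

Height above start = (39.6 − 0) / 9.9 = 4 km
Altitude = 200 m + 4000 m = 4200 m

4200 m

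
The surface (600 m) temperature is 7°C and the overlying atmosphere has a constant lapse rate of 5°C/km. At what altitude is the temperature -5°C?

3000 m

Height above start = (7 − (-5)) / 5 = 2.4 km
Altitude = 600 m + 2400 m = 3000 m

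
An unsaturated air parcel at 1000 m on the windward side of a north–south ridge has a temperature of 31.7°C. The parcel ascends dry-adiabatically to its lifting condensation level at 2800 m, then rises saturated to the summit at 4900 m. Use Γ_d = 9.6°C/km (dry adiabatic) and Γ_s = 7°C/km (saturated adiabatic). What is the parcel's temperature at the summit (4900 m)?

-0.28°C

Dry to 2800 m: -9.6 × 1.8 km = -17.28°C, so T = 14.42°C.
Saturated to 4900 m: -7 × 2.1 km = -14.7°C, so T = -0.28°C.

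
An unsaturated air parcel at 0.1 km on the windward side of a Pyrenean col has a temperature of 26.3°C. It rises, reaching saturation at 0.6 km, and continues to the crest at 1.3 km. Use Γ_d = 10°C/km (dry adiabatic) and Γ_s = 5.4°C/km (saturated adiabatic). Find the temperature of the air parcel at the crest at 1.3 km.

17.52°C

100–600 m, dry: Δz = 0.5 km ⇒ ΔT = -5°C; T = 21.3°C
600–1300 m, saturated: Δz = 0.7 km ⇒ ΔT = -3.78°C; T = 17.52°C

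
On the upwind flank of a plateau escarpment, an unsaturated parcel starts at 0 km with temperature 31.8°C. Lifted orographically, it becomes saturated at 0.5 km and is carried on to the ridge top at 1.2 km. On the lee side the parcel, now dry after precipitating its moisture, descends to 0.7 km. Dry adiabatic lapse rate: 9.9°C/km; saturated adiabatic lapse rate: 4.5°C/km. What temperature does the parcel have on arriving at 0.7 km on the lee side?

0–500 m, dry: Δz = 0.5 km ⇒ ΔT = -4.95°C; T = 26.85°C
500–1200 m, saturated: Δz = 0.7 km ⇒ ΔT = -3.15°C; T = 23.7°C
1200–700 m, dry descent: Δz = 0.5 km ⇒ ΔT = +4.95°C; T = 28.65°C

28.65°C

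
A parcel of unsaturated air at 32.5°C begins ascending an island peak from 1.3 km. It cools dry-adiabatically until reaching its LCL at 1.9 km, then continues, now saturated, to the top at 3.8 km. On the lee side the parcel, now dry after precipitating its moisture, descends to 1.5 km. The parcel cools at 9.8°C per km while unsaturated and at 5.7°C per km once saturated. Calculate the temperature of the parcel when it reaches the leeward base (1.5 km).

1300–1900 m, dry: Δz = 0.6 km ⇒ ΔT = -5.88°C; T = 26.62°C
1900–3800 m, saturated: Δz = 1.9 km ⇒ ΔT = -10.83°C; T = 15.79°C
3800–1500 m, dry descent: Δz = 2.3 km ⇒ ΔT = +22.54°C; T = 38.33°C

38.33°C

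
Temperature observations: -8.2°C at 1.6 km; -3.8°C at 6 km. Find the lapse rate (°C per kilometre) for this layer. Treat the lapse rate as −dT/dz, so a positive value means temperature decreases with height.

-1°C/km

Γ = −ΔT/Δz = (-8.2 − (-3.8)) / (6000 − 1600) m
  = -4.4°C / 4.4 km = -1°C/km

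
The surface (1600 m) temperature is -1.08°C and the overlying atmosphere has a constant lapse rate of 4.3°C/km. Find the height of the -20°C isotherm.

6000 m

Height above start = (-1.08 − (-20)) / 4.3 = 4.4 km
Altitude = 1600 m + 4400 m = 6000 m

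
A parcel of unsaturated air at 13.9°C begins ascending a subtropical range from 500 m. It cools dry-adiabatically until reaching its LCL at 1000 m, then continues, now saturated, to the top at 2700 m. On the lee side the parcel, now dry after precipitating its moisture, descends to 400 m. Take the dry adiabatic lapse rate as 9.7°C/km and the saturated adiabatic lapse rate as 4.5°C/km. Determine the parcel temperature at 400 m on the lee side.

23.71°C

500–1000 m, dry: Δz = 0.5 km ⇒ ΔT = -4.85°C; T = 9.05°C
1000–2700 m, saturated: Δz = 1.7 km ⇒ ΔT = -7.65°C; T = 1.4°C
2700–400 m, dry descent: Δz = 2.3 km ⇒ ΔT = +22.31°C; T = 23.71°C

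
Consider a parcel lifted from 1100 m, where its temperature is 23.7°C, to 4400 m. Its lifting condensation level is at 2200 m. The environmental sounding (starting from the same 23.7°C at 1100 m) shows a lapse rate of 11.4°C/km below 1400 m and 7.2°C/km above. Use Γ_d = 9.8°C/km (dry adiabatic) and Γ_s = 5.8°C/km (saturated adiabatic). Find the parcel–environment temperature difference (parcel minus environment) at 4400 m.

Parcel:
  From 1100 m to 2200 m (dry): cools by 9.8 × 1.1 = 10.78°C, giving 12.92°C.
  From 2200 m to 4400 m (saturated): cools by 5.8 × 2.2 = 12.76°C, giving 0.16°C.
Environment:
  From 1100 m to 1400 m (environment, lower layer): cools by 11.4 × 0.3 = 3.42°C, giving 20.28°C.
  From 1400 m to 4400 m (environment, upper layer): cools by 7.2 × 3 = 21.6°C, giving -1.32°C.
T_parcel − T_env = 0.16 − (-1.32) = +1.48°C

+1.48°C (parcel warmer than environment)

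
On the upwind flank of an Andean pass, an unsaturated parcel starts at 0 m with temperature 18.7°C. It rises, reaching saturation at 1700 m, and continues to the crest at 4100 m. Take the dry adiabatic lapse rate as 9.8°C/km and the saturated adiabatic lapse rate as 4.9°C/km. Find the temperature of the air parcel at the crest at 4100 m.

From 0 m to 1700 m (dry): cools by 9.8 × 1.7 = 16.66°C, giving 2.04°C.
From 1700 m to 4100 m (saturated): cools by 4.9 × 2.4 = 11.76°C, giving -9.72°C.

-9.72°C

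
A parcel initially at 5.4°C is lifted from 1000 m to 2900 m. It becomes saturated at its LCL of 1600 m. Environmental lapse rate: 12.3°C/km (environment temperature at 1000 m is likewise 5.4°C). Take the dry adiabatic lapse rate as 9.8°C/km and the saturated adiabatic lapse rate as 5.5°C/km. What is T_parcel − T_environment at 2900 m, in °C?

Parcel:
  1000 → 1600 m (dry, 9.8°C/km): ΔT = -9.8 × 0.6 = -5.88°C → T = -0.48°C
  1600 → 2900 m (saturated, 5.5°C/km): ΔT = -5.5 × 1.3 = -7.15°C → T = -7.63°C
Environment:
  1000 → 2900 m (environment, 12.3°C/km): ΔT = -12.3 × 1.9 = -23.37°C → T = -17.97°C
T_parcel − T_env = -7.63 − (-17.97) = +10.34°C

+10.34°C (parcel warmer than environment)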